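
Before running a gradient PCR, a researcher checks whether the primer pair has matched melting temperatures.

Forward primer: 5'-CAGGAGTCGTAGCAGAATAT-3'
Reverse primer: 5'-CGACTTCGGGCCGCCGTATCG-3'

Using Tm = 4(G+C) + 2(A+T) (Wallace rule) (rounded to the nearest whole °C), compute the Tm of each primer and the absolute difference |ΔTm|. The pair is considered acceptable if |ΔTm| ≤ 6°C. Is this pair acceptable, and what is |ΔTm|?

Forward: A=7 T=4 G=6 C=3 → Tm = 2·11 + 4·9 = 58°C.
Reverse: A=2 T=4 G=7 C=8 → Tm = 2·6 + 4·15 = 72°C.
|ΔTm| = |58 − 72| = 14°C, > 6°C.

|ΔTm| = 14°C; the pair is not acceptable.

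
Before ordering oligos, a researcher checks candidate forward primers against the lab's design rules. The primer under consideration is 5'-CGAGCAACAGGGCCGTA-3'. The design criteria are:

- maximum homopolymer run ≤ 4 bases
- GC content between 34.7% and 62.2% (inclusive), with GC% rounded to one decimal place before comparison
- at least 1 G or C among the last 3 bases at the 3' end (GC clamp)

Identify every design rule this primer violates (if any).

Base counts: A=5, T=1, G=6, C=5 (length 17).
homopolymer run: longest run = 3 ✓
GC content: GC 11/17 = 64.7%, outside 34.7–62.2% ✗
GC clamp: 3' end GTA has 1 G/C ✓

Fails: GC content.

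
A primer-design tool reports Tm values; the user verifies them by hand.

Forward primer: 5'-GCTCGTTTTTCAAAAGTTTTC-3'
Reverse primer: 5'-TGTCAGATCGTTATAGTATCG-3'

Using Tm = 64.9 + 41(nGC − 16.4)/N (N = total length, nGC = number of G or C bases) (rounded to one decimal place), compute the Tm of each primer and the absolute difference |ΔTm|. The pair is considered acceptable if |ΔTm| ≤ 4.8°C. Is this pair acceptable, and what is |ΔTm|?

|ΔTm| = 2.0°C; the pair is acceptable.

Forward: G+C = 7, N = 21 → Tm = 64.9 + 41·(7 − 16.4)/21 = 46.5°C.
Reverse: G+C = 8, N = 21 → Tm = 64.9 + 41·(8 − 16.4)/21 = 48.5°C.
|ΔTm| = |46.5 − 48.5| = 2.0°C, ≤ 4.8°C.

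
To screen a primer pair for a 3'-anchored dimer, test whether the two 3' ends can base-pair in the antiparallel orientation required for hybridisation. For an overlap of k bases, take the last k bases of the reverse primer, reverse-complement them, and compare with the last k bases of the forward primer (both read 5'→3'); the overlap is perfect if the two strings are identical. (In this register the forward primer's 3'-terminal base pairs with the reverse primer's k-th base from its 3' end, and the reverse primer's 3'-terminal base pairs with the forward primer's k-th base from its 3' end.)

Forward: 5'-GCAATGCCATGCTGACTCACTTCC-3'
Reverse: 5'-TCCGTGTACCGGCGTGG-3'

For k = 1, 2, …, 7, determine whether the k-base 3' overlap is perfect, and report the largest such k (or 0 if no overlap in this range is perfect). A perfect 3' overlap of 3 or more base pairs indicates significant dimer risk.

Longest perfect overlap: 2 complementary base pairs; below the dimer-risk threshold (threshold 3).

Last 7 bases (5'→3') — forward …CACTTCC, reverse …GGCGTGG.
Reverse complement of the reverse primer's last 7 bases: CCACGCC; its first k bases are the reverse complement of the reverse primer's last k bases, so a perfect k-base overlap needs the forward primer's last k bases to equal them.
Comparing (forward last k vs required): k=1: C vs C ✓; k=2: CC vs CC ✓; k=3: TCC vs CCA ✗; k=4: TTCC vs CCAC ✗; k=5: CTTCC vs CCACG ✗; k=6: ACTTCC vs CCACGC ✗; k=7: CACTTCC vs CCACGCC ✗.
Perfect overlaps at k = 1, 2; the largest is 2.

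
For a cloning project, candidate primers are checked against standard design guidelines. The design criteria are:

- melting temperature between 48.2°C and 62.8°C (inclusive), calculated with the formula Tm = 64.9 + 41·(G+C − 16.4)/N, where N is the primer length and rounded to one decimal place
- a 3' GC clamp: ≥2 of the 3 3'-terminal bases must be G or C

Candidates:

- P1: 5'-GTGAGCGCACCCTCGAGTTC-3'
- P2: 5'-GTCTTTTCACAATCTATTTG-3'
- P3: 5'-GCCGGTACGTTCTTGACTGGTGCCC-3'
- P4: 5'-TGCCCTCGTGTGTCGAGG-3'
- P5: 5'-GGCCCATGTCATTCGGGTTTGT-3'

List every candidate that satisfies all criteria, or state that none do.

P1 (20 nt, A=3 T=4 G=6 C=7): Tm = 64.9 + 41·(13 − 16.4)/20 = 57.9°C ✓; 3' end TTC has 1 G/C, need ≥2 ✗ — fails.
P2 (20 nt, A=4 T=10 G=2 C=4): Tm = 64.9 + 41·(6 − 16.4)/20 = 43.6°C, outside 48.2–62.8°C ✗; 3' end TTG has 1 G/C, need ≥2 ✗ — fails.
P3 (25 nt, A=2 T=7 G=8 C=8): Tm = 64.9 + 41·(16 − 16.4)/25 = 64.2°C, outside 48.2–62.8°C ✗; 3' end CCC has 3 G/C ✓ — fails.
P4 (18 nt, A=1 T=5 G=7 C=5): Tm = 64.9 + 41·(12 − 16.4)/18 = 54.9°C ✓; 3' end AGG has 2 G/C ✓ — passes.
P5 (22 nt, A=2 T=8 G=7 C=5): Tm = 64.9 + 41·(12 − 16.4)/22 = 56.7°C ✓; 3' end TGT has 1 G/C, need ≥2 ✗ — fails.

P4 only.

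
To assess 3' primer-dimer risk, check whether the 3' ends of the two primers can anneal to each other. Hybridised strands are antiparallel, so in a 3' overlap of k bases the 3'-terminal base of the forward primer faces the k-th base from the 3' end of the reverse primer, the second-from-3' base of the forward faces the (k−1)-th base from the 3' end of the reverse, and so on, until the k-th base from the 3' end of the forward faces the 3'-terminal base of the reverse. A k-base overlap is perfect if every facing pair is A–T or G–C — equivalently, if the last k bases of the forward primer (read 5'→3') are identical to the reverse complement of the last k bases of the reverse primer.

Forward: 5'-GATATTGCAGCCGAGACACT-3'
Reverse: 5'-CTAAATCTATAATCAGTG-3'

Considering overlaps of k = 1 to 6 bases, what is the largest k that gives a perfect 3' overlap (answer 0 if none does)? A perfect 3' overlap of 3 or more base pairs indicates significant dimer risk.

Last 6 bases (5'→3') — forward …GACACT, reverse …TCAGTG.
Reverse complement of the reverse primer's last 6 bases: CACTGA; its first k bases are the reverse complement of the reverse primer's last k bases, so a perfect k-base overlap needs the forward primer's last k bases to equal them.
Comparing (forward last k vs required): k=1: T vs C ✗; k=2: CT vs CA ✗; k=3: ACT vs CAC ✗; k=4: CACT vs CACT ✓; k=5: ACACT vs CACTG ✗; k=6: GACACT vs CACTGA ✗.
Only k = 4 is perfect, so the longest perfect 3' overlap is 4.

Longest perfect overlap: 4 complementary base pairs; significant dimer risk (threshold 3).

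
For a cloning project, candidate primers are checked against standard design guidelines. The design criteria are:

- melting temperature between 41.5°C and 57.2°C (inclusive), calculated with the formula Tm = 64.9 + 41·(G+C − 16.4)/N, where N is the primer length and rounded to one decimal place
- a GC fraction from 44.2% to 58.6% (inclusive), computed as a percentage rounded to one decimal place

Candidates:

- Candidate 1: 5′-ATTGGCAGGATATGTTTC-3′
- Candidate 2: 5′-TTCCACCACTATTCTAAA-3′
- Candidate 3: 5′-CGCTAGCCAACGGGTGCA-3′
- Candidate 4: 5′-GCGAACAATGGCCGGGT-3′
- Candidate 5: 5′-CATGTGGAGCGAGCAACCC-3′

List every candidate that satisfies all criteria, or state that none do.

None of the candidates satisfy all criteria.

Candidate 1 (18 nt, A=4 T=7 G=5 C=2): Tm = 64.9 + 41·(7 − 16.4)/18 = 43.5°C ✓; GC 7/18 = 38.9%, outside 44.2–58.6% ✗ — fails.
Candidate 2 (18 nt, A=6 T=6 G=0 C=6): Tm = 64.9 + 41·(6 − 16.4)/18 = 41.2°C, outside 41.5–57.2°C ✗; GC 6/18 = 33.3%, outside 44.2–58.6% ✗ — fails.
Candidate 3 (18 nt, A=4 T=2 G=6 C=6): Tm = 64.9 + 41·(12 − 16.4)/18 = 54.9°C ✓; GC 12/18 = 66.7%, outside 44.2–58.6% ✗ — fails.
Candidate 4 (17 nt, A=4 T=2 G=7 C=4): Tm = 64.9 + 41·(11 − 16.4)/17 = 51.9°C ✓; GC 11/17 = 64.7%, outside 44.2–58.6% ✗ — fails.
Candidate 5 (19 nt, A=5 T=2 G=6 C=6): Tm = 64.9 + 41·(12 − 16.4)/19 = 55.4°C ✓; GC 12/19 = 63.2%, outside 44.2–58.6% ✗ — fails.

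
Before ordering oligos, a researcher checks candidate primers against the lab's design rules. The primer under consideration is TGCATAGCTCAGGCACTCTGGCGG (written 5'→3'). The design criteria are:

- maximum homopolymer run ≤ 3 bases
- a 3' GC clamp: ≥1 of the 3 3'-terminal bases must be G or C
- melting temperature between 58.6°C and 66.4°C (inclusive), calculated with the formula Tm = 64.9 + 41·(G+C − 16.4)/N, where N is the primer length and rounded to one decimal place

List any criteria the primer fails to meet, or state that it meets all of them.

Base counts: A=4, T=5, G=8, C=7 (length 24).
homopolymer run: longest run = 2 ✓
GC clamp: 3' end CGG has 3 G/C ✓
Tm: Tm = 64.9 + 41·(15 − 16.4)/24 = 62.5°C ✓

Meets all criteria.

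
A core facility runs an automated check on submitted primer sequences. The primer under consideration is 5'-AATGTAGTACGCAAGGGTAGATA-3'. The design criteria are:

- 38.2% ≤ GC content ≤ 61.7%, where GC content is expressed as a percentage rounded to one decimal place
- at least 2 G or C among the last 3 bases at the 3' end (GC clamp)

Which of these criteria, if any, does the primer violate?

Base counts: A=9, T=5, G=7, C=2 (length 23).
GC content: GC 9/23 = 39.1% ✓
GC clamp: 3' end ATA has 0 G/C, need ≥2 ✗

Fails: GC clamp.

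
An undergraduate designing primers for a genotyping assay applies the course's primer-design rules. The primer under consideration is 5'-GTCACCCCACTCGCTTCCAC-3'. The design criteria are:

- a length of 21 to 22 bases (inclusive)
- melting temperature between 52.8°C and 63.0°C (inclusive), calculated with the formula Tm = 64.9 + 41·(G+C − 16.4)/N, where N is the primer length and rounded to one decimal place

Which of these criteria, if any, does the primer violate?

Fails: length.

Base counts: A=3, T=4, G=2, C=11 (length 20).
length: length 20, outside 21–22 ✗
Tm: Tm = 64.9 + 41·(13 − 16.4)/20 = 57.9°C ✓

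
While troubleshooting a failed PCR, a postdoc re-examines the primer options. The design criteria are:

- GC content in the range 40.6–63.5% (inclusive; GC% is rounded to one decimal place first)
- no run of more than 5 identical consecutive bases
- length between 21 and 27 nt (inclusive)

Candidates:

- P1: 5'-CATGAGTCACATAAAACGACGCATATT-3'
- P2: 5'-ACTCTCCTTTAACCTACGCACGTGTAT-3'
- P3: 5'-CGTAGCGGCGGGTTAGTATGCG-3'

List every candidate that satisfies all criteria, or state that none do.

P2 only.

P1 (27 nt, A=11 T=6 G=4 C=6): GC 10/27 = 37.0%, outside 40.6–63.5% ✗; longest run = 4 ✓; length 27 ✓ — fails.
P2 (27 nt, A=6 T=9 G=3 C=9): GC 12/27 = 44.4% ✓; longest run = 3 ✓; length 27 ✓ — passes.
P3 (22 nt, A=3 T=5 G=10 C=4): GC 14/22 = 63.6%, outside 40.6–63.5% ✗; longest run = 3 ✓; length 22 ✓ — fails.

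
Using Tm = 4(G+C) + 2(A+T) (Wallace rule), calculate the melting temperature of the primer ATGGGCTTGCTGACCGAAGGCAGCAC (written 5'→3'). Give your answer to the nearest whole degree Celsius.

84°C

Base counts: A=6, T=4, G=9, C=7 (length 26).
Tm = 2·(6+4) + 4·(9+7) = 2·10 + 4·16 = 20 + 64 = 84°C.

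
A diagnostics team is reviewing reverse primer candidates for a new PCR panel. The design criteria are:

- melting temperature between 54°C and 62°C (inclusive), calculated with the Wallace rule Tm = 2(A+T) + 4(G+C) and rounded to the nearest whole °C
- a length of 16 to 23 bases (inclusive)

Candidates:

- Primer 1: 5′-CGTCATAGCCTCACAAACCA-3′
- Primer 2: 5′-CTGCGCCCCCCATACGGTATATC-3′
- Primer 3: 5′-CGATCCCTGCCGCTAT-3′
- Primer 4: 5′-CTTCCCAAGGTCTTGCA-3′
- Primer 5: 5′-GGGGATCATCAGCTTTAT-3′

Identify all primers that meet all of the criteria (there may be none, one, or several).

Primer 1 only.

Primer 1 (20 nt, A=7 T=3 G=2 C=8): Tm = 2·10 + 4·10 = 60°C ✓; length 20 ✓ — passes.
Primer 2 (23 nt, A=4 T=5 G=4 C=10): Tm = 2·9 + 4·14 = 74°C, outside 54–62°C ✗; length 23 ✓ — fails.
Primer 3 (16 nt, A=2 T=4 G=3 C=7): Tm = 2·6 + 4·10 = 52°C, outside 54–62°C ✗; length 16 ✓ — fails.
Primer 4 (17 nt, A=3 T=5 G=3 C=6): Tm = 2·8 + 4·9 = 52°C, outside 54–62°C ✗; length 17 ✓ — fails.
Primer 5 (18 nt, A=4 T=6 G=5 C=3): Tm = 2·10 + 4·8 = 52°C, outside 54–62°C ✗; length 18 ✓ — fails.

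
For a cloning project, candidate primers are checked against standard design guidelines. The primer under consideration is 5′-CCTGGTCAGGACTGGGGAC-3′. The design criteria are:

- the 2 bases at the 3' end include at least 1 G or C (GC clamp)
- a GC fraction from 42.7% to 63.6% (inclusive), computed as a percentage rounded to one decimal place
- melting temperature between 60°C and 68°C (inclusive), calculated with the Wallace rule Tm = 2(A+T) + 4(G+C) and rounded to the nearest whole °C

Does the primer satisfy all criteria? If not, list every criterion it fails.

Fails: GC content.

Base counts: A=3, T=3, G=8, C=5 (length 19).
GC clamp: 3' end AC has 1 G/C ✓
GC content: GC 13/19 = 68.4%, outside 42.7–63.6% ✗
Tm: Tm = 2·6 + 4·13 = 64°C ✓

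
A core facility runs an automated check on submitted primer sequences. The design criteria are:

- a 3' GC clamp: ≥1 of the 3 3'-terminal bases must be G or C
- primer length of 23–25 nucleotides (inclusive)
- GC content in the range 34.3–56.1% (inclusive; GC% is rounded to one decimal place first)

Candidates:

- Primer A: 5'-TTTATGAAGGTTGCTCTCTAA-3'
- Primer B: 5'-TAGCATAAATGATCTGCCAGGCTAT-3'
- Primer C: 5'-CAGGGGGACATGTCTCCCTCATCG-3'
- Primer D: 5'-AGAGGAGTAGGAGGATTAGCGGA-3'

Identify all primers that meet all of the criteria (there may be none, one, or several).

Primer A (21 nt, A=5 T=9 G=4 C=3): 3' end TAA has 0 G/C, need ≥1 ✗; length 21, outside 23–25 ✗; GC 7/21 = 33.3%, outside 34.3–56.1% ✗ — fails.
Primer B (25 nt, A=8 T=7 G=5 C=5): 3' end TAT has 0 G/C, need ≥1 ✗; length 25 ✓; GC 10/25 = 40.0% ✓ — fails.
Primer C (24 nt, A=4 T=5 G=7 C=8): 3' end TCG has 2 G/C ✓; length 24 ✓; GC 15/24 = 62.5%, outside 34.3–56.1% ✗ — fails.
Primer D (23 nt, A=8 T=3 G=11 C=1): 3' end GGA has 2 G/C ✓; length 23 ✓; GC 12/23 = 52.2% ✓ — passes.

Primer D only.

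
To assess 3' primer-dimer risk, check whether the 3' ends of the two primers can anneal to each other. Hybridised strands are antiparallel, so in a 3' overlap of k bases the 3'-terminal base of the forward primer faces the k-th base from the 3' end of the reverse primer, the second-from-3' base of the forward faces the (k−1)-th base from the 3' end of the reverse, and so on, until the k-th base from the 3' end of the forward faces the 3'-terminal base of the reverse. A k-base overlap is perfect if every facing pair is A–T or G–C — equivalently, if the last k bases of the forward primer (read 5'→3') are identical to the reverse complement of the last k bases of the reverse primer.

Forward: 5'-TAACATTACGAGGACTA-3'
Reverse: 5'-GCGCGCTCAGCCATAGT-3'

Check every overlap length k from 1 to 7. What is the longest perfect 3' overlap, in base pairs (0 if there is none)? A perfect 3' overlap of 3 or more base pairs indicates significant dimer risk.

Last 7 bases (5'→3') — forward …AGGACTA, reverse …CCATAGT.
Reverse complement of the reverse primer's last 7 bases: ACTATGG; its first k bases are the reverse complement of the reverse primer's last k bases, so a perfect k-base overlap needs the forward primer's last k bases to equal them.
Comparing (forward last k vs required): k=1: A vs A ✓; k=2: TA vs AC ✗; k=3: CTA vs ACT ✗; k=4: ACTA vs ACTA ✓; k=5: GACTA vs ACTAT ✗; k=6: GGACTA vs ACTATG ✗; k=7: AGGACTA vs ACTATGG ✗.
Perfect overlaps at k = 1, 4; the largest is 4.

Longest perfect overlap: 4 complementary base pairs; significant dimer risk (threshold 3).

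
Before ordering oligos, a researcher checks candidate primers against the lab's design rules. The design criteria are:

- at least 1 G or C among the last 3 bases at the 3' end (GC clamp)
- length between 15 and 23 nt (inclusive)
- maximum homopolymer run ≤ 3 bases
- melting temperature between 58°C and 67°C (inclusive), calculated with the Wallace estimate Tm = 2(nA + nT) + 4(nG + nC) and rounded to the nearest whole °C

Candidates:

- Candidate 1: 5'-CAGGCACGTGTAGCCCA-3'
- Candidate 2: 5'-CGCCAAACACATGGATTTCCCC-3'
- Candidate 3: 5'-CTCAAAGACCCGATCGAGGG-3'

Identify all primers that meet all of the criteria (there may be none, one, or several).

Candidate 3 only.

Candidate 1 (17 nt, A=4 T=2 G=5 C=6): 3' end CCA has 2 G/C ✓; length 17 ✓; longest run = 3 ✓; Tm = 2·6 + 4·11 = 56°C, outside 58–67°C ✗ — fails.
Candidate 2 (22 nt, A=6 T=4 G=3 C=9): 3' end CCC has 3 G/C ✓; length 22 ✓; longest run = 4, exceeds 3 ✗; Tm = 2·10 + 4·12 = 68°C, outside 58–67°C ✗ — fails.
Candidate 3 (20 nt, A=6 T=2 G=6 C=6): 3' end GGG has 3 G/C ✓; length 20 ✓; longest run = 3 ✓; Tm = 2·8 + 4·12 = 64°C ✓ — passes.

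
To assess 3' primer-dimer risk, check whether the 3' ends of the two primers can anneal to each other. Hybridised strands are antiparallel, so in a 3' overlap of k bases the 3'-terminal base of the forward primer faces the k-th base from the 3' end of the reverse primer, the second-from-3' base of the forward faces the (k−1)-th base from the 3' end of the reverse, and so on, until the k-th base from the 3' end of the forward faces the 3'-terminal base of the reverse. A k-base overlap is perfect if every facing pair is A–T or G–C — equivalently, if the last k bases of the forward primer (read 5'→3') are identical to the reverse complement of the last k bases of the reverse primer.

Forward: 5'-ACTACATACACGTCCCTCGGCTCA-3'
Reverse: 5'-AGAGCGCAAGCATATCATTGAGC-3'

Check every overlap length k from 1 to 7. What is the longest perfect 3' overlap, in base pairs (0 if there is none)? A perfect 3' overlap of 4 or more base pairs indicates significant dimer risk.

Longest perfect overlap: 5 complementary base pairs; significant dimer risk (threshold 4).

Last 7 bases (5'→3') — forward …CGGCTCA, reverse …ATTGAGC.
Reverse complement of the reverse primer's last 7 bases: GCTCAAT; its first k bases are the reverse complement of the reverse primer's last k bases, so a perfect k-base overlap needs the forward primer's last k bases to equal them.
Comparing (forward last k vs required): k=1: A vs G ✗; k=2: CA vs GC ✗; k=3: TCA vs GCT ✗; k=4: CTCA vs GCTC ✗; k=5: GCTCA vs GCTCA ✓; k=6: GGCTCA vs GCTCAA ✗; k=7: CGGCTCA vs GCTCAAT ✗.
Only k = 5 is perfect, so the longest perfect 3' overlap is 5.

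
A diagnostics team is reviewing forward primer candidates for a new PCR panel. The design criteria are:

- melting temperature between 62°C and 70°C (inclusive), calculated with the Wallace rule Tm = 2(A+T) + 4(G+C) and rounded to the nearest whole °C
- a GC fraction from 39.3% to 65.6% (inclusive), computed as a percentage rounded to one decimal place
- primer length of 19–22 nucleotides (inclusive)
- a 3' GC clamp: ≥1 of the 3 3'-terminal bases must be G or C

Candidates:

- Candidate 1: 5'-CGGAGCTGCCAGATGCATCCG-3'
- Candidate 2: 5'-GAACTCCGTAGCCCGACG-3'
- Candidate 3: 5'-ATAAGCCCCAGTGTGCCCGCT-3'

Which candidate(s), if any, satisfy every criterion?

Candidate 1 (21 nt, A=4 T=3 G=7 C=7): Tm = 2·7 + 4·14 = 70°C ✓; GC 14/21 = 66.7%, outside 39.3–65.6% ✗; length 21 ✓; 3' end CCG has 3 G/C ✓ — fails.
Candidate 2 (18 nt, A=4 T=2 G=5 C=7): Tm = 2·6 + 4·12 = 60°C, outside 62–70°C ✗; GC 12/18 = 66.7%, outside 39.3–65.6% ✗; length 18, outside 19–22 ✗; 3' end ACG has 2 G/C ✓ — fails.
Candidate 3 (21 nt, A=4 T=4 G=5 C=8): Tm = 2·8 + 4·13 = 68°C ✓; GC 13/21 = 61.9% ✓; length 21 ✓; 3' end GCT has 2 G/C ✓ — passes.

Candidate 3 only.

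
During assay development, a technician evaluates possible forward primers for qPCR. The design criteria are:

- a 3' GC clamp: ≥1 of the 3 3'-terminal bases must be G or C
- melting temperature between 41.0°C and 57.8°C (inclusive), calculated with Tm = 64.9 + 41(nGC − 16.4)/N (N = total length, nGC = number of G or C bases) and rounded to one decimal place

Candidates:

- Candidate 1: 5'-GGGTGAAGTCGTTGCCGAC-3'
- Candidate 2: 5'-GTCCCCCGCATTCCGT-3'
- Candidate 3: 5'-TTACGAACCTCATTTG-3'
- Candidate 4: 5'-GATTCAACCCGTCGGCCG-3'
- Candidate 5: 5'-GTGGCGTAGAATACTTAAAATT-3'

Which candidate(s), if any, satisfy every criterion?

Candidate 1 (19 nt, A=3 T=4 G=8 C=4): 3' end GAC has 2 G/C ✓; Tm = 64.9 + 41·(12 − 16.4)/19 = 55.4°C ✓ — passes.
Candidate 2 (16 nt, A=1 T=4 G=3 C=8): 3' end CGT has 2 G/C ✓; Tm = 64.9 + 41·(11 − 16.4)/16 = 51.1°C ✓ — passes.
Candidate 3 (16 nt, A=4 T=6 G=2 C=4): 3' end TTG has 1 G/C ✓; Tm = 64.9 + 41·(6 − 16.4)/16 = 38.3°C, outside 41.0–57.8°C ✗ — fails.
Candidate 4 (18 nt, A=3 T=3 G=5 C=7): 3' end CCG has 3 G/C ✓; Tm = 64.9 + 41·(12 − 16.4)/18 = 54.9°C ✓ — passes.
Candidate 5 (22 nt, A=8 T=7 G=5 C=2): 3' end ATT has 0 G/C, need ≥1 ✗; Tm = 64.9 + 41·(7 − 16.4)/22 = 47.4°C ✓ — fails.

Candidate 1, Candidate 2 and Candidate 4.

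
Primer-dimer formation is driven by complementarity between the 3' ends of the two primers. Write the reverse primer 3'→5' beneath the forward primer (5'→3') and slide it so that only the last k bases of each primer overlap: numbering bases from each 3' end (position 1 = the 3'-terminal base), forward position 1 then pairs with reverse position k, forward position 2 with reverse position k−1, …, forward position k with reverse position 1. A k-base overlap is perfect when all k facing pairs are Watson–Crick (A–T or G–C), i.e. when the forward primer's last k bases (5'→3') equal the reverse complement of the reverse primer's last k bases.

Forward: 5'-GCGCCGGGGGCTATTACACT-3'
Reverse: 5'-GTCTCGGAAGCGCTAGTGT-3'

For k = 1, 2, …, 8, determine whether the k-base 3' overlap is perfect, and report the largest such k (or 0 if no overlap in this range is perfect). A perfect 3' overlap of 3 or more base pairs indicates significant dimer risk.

Longest perfect overlap: 5 complementary base pairs; significant dimer risk (threshold 3).

Last 8 bases (5'→3') — forward …ATTACACT, reverse …GCTAGTGT.
Reverse complement of the reverse primer's last 8 bases: ACACTAGC; its first k bases are the reverse complement of the reverse primer's last k bases, so a perfect k-base overlap needs the forward primer's last k bases to equal them.
Comparing (forward last k vs required): k=1: T vs A ✗; k=2: CT vs AC ✗; k=3: ACT vs ACA ✗; k=4: CACT vs ACAC ✗; k=5: ACACT vs ACACT ✓; k=6: TACACT vs ACACTA ✗; k=7: TTACACT vs ACACTAG ✗; k=8: ATTACACT vs ACACTAGC ✗.
Only k = 5 is perfect, so the longest perfect 3' overlap is 5.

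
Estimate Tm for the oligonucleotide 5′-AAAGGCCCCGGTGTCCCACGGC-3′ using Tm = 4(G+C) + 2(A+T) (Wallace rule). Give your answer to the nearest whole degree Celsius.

76°C

Base counts: A=4, T=2, G=7, C=9 (length 22).
Tm = 2·(4+2) + 4·(7+9) = 2·6 + 4·16 = 12 + 64 = 76°C.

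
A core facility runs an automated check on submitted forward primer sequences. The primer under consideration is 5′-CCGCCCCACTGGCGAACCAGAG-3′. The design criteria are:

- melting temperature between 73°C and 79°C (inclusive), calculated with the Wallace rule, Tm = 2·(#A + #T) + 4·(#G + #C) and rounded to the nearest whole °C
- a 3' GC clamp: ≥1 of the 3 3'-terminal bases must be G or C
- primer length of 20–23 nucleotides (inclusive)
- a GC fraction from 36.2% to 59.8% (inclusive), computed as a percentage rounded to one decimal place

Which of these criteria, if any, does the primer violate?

Fails: GC content.

Base counts: A=5, T=1, G=6, C=10 (length 22).
Tm: Tm = 2·6 + 4·16 = 76°C ✓
GC clamp: 3' end GAG has 2 G/C ✓
length: length 22 ✓
GC content: GC 16/22 = 72.7%, outside 36.2–59.8% ✗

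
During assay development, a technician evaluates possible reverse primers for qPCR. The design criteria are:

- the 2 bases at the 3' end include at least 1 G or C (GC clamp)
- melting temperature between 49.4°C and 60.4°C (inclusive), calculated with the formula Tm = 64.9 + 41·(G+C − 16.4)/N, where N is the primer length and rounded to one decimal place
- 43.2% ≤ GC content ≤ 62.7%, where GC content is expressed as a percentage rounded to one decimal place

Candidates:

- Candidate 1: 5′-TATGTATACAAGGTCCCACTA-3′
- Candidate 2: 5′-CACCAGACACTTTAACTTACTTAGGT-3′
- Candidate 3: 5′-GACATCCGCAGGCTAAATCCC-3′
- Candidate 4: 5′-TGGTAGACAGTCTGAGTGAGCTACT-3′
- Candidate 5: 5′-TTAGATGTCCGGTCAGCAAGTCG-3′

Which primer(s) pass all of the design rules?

Candidate 3, Candidate 4 and Candidate 5.

Candidate 1 (21 nt, A=7 T=6 G=3 C=5): 3' end TA has 0 G/C, need ≥1 ✗; Tm = 64.9 + 41·(8 − 16.4)/21 = 48.5°C, outside 49.4–60.4°C ✗; GC 8/21 = 38.1%, outside 43.2–62.7% ✗ — fails.
Candidate 2 (26 nt, A=8 T=8 G=3 C=7): 3' end GT has 1 G/C ✓; Tm = 64.9 + 41·(10 − 16.4)/26 = 54.8°C ✓; GC 10/26 = 38.5%, outside 43.2–62.7% ✗ — fails.
Candidate 3 (21 nt, A=6 T=3 G=4 C=8): 3' end CC has 2 G/C ✓; Tm = 64.9 + 41·(12 − 16.4)/21 = 56.3°C ✓; GC 12/21 = 57.1% ✓ — passes.
Candidate 4 (25 nt, A=6 T=7 G=8 C=4): 3' end CT has 1 G/C ✓; Tm = 64.9 + 41·(12 − 16.4)/25 = 57.7°C ✓; GC 12/25 = 48.0% ✓ — passes.
Candidate 5 (23 nt, A=5 T=6 G=7 C=5): 3' end CG has 2 G/C ✓; Tm = 64.9 + 41·(12 − 16.4)/23 = 57.1°C ✓; GC 12/23 = 52.2% ✓ — passes.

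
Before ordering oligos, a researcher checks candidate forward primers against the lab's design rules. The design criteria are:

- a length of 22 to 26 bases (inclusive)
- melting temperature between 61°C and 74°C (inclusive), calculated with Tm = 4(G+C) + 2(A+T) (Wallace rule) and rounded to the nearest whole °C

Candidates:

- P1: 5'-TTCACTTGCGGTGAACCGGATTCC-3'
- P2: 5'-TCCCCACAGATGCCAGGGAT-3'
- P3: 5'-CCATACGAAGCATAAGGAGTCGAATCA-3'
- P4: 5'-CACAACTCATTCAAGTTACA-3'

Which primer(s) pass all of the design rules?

P1 only.

P1 (24 nt, A=4 T=7 G=6 C=7): length 24 ✓; Tm = 2·11 + 4·13 = 74°C ✓ — passes.
P2 (20 nt, A=5 T=3 G=5 C=7): length 20, outside 22–26 ✗; Tm = 2·8 + 4·12 = 64°C ✓ — fails.
P3 (27 nt, A=11 T=4 G=6 C=6): length 27, outside 22–26 ✗; Tm = 2·15 + 4·12 = 78°C, outside 61–74°C ✗ — fails.
P4 (20 nt, A=8 T=5 G=1 C=6): length 20, outside 22–26 ✗; Tm = 2·13 + 4·7 = 54°C, outside 61–74°C ✗ — fails.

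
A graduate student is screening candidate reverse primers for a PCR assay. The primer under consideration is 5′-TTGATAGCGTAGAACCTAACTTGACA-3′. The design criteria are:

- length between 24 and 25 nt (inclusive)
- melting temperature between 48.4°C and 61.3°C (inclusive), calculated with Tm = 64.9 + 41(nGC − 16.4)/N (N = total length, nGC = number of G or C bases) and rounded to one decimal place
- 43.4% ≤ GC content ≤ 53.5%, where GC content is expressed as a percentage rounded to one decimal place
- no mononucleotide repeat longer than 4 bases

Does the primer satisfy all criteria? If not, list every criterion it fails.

Base counts: A=9, T=7, G=5, C=5 (length 26).
length: length 26, outside 24–25 ✗
Tm: Tm = 64.9 + 41·(10 − 16.4)/26 = 54.8°C ✓
GC content: GC 10/26 = 38.5%, outside 43.4–53.5% ✗
homopolymer run: longest run = 2 ✓

Fails: length, GC content.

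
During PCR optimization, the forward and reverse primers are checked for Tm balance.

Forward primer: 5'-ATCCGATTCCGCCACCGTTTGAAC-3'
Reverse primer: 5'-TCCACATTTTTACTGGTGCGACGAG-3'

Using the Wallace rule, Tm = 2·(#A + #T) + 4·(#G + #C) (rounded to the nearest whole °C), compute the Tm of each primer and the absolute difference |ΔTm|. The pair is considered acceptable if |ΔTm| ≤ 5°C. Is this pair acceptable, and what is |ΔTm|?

|ΔTm| = 0°C; the pair is acceptable.

Forward: A=5 T=6 G=4 C=9 → Tm = 2·11 + 4·13 = 74°C.
Reverse: A=5 T=8 G=6 C=6 → Tm = 2·13 + 4·12 = 74°C.
|ΔTm| = |74 − 74| = 0°C, ≤ 5°C.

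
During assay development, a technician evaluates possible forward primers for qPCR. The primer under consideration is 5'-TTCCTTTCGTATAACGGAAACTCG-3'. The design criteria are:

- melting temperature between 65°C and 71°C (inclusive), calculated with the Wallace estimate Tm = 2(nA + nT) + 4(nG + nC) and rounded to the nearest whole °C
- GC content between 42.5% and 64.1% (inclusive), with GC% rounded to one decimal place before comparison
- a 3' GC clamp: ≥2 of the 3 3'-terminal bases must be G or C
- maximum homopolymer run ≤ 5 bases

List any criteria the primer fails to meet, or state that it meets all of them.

Base counts: A=6, T=8, G=4, C=6 (length 24).
Tm: Tm = 2·14 + 4·10 = 68°C ✓
GC content: GC 10/24 = 41.7%, outside 42.5–64.1% ✗
GC clamp: 3' end TCG has 2 G/C ✓
homopolymer run: longest run = 3 ✓

Fails: GC content.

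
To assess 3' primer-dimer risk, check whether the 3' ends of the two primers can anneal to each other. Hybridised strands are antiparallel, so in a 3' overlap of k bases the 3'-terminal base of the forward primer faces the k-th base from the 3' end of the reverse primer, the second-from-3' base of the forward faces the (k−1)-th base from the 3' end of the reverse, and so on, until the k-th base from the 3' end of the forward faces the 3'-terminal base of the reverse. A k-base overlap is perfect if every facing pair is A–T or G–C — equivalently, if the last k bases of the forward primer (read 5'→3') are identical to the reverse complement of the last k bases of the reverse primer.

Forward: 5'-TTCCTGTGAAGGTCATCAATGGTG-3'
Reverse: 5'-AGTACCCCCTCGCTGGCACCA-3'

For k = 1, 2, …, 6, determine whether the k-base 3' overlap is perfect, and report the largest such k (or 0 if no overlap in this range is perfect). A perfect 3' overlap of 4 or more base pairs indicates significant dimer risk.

Last 6 bases (5'→3') — forward …ATGGTG, reverse …GCACCA.
Reverse complement of the reverse primer's last 6 bases: TGGTGC; its first k bases are the reverse complement of the reverse primer's last k bases, so a perfect k-base overlap needs the forward primer's last k bases to equal them.
Comparing (forward last k vs required): k=1: G vs T ✗; k=2: TG vs TG ✓; k=3: GTG vs TGG ✗; k=4: GGTG vs TGGT ✗; k=5: TGGTG vs TGGTG ✓; k=6: ATGGTG vs TGGTGC ✗.
Perfect overlaps at k = 2, 5; the largest is 5.

Longest perfect overlap: 5 complementary base pairs; significant dimer risk (threshold 4).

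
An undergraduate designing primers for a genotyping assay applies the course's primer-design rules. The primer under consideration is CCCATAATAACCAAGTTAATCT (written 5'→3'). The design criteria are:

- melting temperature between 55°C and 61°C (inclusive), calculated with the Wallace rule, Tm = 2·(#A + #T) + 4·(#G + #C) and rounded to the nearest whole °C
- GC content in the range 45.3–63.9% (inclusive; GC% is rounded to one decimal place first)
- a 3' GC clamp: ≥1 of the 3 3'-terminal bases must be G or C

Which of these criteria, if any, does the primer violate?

Base counts: A=9, T=6, G=1, C=6 (length 22).
Tm: Tm = 2·15 + 4·7 = 58°C ✓
GC content: GC 7/22 = 31.8%, outside 45.3–63.9% ✗
GC clamp: 3' end TCT has 1 G/C ✓

Fails: GC content.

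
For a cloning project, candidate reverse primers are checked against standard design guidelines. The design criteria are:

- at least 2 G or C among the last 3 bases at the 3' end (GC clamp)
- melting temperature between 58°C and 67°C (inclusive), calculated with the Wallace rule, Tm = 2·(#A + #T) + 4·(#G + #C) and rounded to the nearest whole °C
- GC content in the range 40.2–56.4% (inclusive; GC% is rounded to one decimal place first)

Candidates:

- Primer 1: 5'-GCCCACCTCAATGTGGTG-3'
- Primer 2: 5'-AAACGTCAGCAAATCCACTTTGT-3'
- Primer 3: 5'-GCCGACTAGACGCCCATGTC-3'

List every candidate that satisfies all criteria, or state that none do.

Primer 1 (18 nt, A=3 T=4 G=5 C=6): 3' end GTG has 2 G/C ✓; Tm = 2·7 + 4·11 = 58°C ✓; GC 11/18 = 61.1%, outside 40.2–56.4% ✗ — fails.
Primer 2 (23 nt, A=8 T=6 G=3 C=6): 3' end TGT has 1 G/C, need ≥2 ✗; Tm = 2·14 + 4·9 = 64°C ✓; GC 9/23 = 39.1%, outside 40.2–56.4% ✗ — fails.
Primer 3 (20 nt, A=4 T=3 G=5 C=8): 3' end GTC has 2 G/C ✓; Tm = 2·7 + 4·13 = 66°C ✓; GC 13/20 = 65.0%, outside 40.2–56.4% ✗ — fails.

None of the candidates satisfy all criteria.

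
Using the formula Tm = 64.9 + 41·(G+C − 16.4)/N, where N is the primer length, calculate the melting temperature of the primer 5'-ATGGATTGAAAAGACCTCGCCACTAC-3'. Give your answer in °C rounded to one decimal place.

58.0°C

Base counts: A=9, T=5, G=5, C=7; G+C = 12, N = 26.
Tm = 64.9 + 41·(12 − 16.4)/26 = 64.9 + -180.40/26 = 58.0°C.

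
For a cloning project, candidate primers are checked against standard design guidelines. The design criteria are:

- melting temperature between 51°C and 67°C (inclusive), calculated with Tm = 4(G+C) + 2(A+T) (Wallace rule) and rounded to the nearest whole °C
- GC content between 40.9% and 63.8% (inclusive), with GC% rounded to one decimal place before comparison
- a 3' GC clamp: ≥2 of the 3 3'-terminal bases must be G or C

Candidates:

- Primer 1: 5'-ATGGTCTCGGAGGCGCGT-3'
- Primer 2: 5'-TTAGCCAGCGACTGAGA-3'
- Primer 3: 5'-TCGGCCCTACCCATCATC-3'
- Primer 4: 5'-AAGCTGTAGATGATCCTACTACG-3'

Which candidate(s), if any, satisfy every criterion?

Primer 1 (18 nt, A=2 T=4 G=8 C=4): Tm = 2·6 + 4·12 = 60°C ✓; GC 12/18 = 66.7%, outside 40.9–63.8% ✗; 3' end CGT has 2 G/C ✓ — fails.
Primer 2 (17 nt, A=5 T=3 G=5 C=4): Tm = 2·8 + 4·9 = 52°C ✓; GC 9/17 = 52.9% ✓; 3' end AGA has 1 G/C, need ≥2 ✗ — fails.
Primer 3 (18 nt, A=3 T=4 G=2 C=9): Tm = 2·7 + 4·11 = 58°C ✓; GC 11/18 = 61.1% ✓; 3' end ATC has 1 G/C, need ≥2 ✗ — fails.
Primer 4 (23 nt, A=7 T=6 G=5 C=5): Tm = 2·13 + 4·10 = 66°C ✓; GC 10/23 = 43.5% ✓; 3' end ACG has 2 G/C ✓ — passes.

Primer 4 only.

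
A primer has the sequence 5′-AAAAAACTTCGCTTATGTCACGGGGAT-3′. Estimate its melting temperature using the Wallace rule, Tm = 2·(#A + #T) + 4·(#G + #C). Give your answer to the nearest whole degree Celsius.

Base counts: A=9, T=7, G=6, C=5 (length 27).
Tm = 2·(9+7) + 4·(6+5) = 2·16 + 4·11 = 32 + 44 = 76°C.

76°C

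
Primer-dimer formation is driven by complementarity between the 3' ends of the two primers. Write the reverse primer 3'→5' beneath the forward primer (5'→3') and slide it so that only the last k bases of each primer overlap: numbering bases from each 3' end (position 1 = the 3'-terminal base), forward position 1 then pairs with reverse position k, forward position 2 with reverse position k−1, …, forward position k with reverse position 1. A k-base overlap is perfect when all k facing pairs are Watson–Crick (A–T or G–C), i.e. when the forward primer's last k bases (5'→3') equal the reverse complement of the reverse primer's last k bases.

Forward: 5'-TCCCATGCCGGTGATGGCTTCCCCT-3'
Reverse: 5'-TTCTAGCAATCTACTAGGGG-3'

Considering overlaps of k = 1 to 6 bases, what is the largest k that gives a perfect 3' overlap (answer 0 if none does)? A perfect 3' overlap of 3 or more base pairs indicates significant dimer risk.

Longest perfect overlap: 5 complementary base pairs; significant dimer risk (threshold 3).

Last 6 bases (5'→3') — forward …TCCCCT, reverse …TAGGGG.
Reverse complement of the reverse primer's last 6 bases: CCCCTA; its first k bases are the reverse complement of the reverse primer's last k bases, so a perfect k-base overlap needs the forward primer's last k bases to equal them.
Comparing (forward last k vs required): k=1: T vs C ✗; k=2: CT vs CC ✗; k=3: CCT vs CCC ✗; k=4: CCCT vs CCCC ✗; k=5: CCCCT vs CCCCT ✓; k=6: TCCCCT vs CCCCTA ✗.
Only k = 5 is perfect, so the longest perfect 3' overlap is 5.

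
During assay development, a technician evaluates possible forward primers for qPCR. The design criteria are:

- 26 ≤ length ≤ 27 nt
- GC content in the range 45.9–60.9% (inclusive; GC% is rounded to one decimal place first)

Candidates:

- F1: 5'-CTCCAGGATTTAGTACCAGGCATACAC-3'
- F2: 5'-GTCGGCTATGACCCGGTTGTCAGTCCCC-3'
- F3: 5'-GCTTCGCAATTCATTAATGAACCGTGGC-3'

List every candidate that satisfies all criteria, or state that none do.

F1 only.

F1 (27 nt, A=8 T=6 G=5 C=8): length 27 ✓; GC 13/27 = 48.1% ✓ — passes.
F2 (28 nt, A=3 T=7 G=8 C=10): length 28, outside 26–27 ✗; GC 18/28 = 64.3%, outside 45.9–60.9% ✗ — fails.
F3 (28 nt, A=7 T=8 G=6 C=7): length 28, outside 26–27 ✗; GC 13/28 = 46.4% ✓ — fails.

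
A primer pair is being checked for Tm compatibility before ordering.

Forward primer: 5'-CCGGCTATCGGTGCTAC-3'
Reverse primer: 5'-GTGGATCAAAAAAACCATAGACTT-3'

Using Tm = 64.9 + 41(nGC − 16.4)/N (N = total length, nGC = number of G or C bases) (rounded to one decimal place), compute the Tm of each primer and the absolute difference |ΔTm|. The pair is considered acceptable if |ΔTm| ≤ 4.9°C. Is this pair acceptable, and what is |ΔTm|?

|ΔTm| = 1.3°C; the pair is acceptable.

Forward: G+C = 11, N = 17 → Tm = 64.9 + 41·(11 − 16.4)/17 = 51.9°C.
Reverse: G+C = 8, N = 24 → Tm = 64.9 + 41·(8 − 16.4)/24 = 50.6°C.
|ΔTm| = |51.9 − 50.6| = 1.3°C, ≤ 4.9°C.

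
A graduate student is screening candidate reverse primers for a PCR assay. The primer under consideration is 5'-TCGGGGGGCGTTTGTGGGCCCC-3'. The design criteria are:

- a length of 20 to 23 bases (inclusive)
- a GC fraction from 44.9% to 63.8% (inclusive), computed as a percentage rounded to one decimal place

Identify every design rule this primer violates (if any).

Base counts: A=0, T=5, G=11, C=6 (length 22).
length: length 22 ✓
GC content: GC 17/22 = 77.3%, outside 44.9–63.8% ✗

Fails: GC content.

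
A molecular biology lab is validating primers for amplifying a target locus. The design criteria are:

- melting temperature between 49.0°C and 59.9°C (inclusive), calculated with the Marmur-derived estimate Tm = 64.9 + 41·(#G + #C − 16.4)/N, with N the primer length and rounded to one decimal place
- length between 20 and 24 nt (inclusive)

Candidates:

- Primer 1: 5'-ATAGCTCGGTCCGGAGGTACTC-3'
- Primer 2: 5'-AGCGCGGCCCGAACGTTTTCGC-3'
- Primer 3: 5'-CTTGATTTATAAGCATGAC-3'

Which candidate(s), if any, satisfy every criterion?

Primer 1 (22 nt, A=4 T=5 G=7 C=6): Tm = 64.9 + 41·(13 − 16.4)/22 = 58.6°C ✓; length 22 ✓ — passes.
Primer 2 (22 nt, A=3 T=4 G=7 C=8): Tm = 64.9 + 41·(15 − 16.4)/22 = 62.3°C, outside 49.0–59.9°C ✗; length 22 ✓ — fails.
Primer 3 (19 nt, A=6 T=7 G=3 C=3): Tm = 64.9 + 41·(6 − 16.4)/19 = 42.5°C, outside 49.0–59.9°C ✗; length 19, outside 20–24 ✗ — fails.

Primer 1 only.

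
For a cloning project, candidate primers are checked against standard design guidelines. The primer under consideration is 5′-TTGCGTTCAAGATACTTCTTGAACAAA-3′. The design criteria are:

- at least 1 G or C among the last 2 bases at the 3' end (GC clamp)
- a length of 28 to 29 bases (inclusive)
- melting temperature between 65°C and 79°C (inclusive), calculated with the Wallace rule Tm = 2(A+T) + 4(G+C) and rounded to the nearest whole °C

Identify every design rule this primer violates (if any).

Base counts: A=9, T=9, G=4, C=5 (length 27).
GC clamp: 3' end AA has 0 G/C, need ≥1 ✗
length: length 27, outside 28–29 ✗
Tm: Tm = 2·18 + 4·9 = 72°C ✓

Fails: GC clamp, length.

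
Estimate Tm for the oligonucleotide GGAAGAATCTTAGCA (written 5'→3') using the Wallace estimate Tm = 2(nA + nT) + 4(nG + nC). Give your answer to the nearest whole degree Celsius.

Base counts: A=6, T=3, G=4, C=2 (length 15).
Tm = 2·(6+3) + 4·(4+2) = 2·9 + 4·6 = 18 + 24 = 42°C.

42°C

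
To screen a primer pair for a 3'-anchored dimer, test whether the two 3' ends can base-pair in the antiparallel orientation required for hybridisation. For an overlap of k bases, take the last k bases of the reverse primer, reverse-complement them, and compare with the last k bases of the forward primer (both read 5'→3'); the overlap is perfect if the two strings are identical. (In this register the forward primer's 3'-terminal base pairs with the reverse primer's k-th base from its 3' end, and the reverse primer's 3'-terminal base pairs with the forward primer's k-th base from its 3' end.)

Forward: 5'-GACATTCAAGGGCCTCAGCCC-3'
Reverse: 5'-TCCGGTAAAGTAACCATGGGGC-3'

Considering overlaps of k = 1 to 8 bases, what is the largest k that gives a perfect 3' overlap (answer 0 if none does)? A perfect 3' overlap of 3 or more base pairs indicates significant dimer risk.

Last 8 bases (5'→3') — forward …CTCAGCCC, reverse …CATGGGGC.
Reverse complement of the reverse primer's last 8 bases: GCCCCATG; its first k bases are the reverse complement of the reverse primer's last k bases, so a perfect k-base overlap needs the forward primer's last k bases to equal them.
Comparing (forward last k vs required): k=1: C vs G ✗; k=2: CC vs GC ✗; k=3: CCC vs GCC ✗; k=4: GCCC vs GCCC ✓; k=5: AGCCC vs GCCCC ✗; k=6: CAGCCC vs GCCCCA ✗; k=7: TCAGCCC vs GCCCCAT ✗; k=8: CTCAGCCC vs GCCCCATG ✗.
Only k = 4 is perfect, so the longest perfect 3' overlap is 4.

Longest perfect overlap: 4 complementary base pairs; significant dimer risk (threshold 3).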